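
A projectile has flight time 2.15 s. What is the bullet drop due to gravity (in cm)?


drop = 0.5*g*t^2 = 0.5*9.81*2.15^2 = 22.6734 m ≈ 2267 cm

2267 cm


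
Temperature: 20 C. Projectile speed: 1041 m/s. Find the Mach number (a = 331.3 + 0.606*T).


a = 331.3 + 0.606*(20) = 343.42 m/s
M = v/a = 1041/343.42 = 3.031

3.031


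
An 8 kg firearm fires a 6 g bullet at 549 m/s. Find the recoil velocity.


v_recoil = m_p * v_p / m_gun = 0.006 * 549 / 8 = 0.4118 m/s

0.4118 m/s


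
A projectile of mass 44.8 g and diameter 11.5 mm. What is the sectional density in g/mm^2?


SD = m/d^2 = 44.8/11.5^2 = 0.3388 g/mm^2

0.3388 g/mm^2


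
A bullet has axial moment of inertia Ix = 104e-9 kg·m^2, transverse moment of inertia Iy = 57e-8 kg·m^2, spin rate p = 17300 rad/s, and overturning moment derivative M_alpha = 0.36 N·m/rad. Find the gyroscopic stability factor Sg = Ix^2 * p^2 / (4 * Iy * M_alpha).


Sg = Ix^2 * p^2 / (4 * Iy * M_alpha) = (104e-9)^2 * 17300^2 / (4 * 57e-8 * 0.36) = 3.944

3.944


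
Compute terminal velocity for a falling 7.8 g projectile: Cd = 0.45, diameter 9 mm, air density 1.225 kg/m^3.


A = pi*(d/2)^2 = pi*(9/2000)^2 = 6.36173e-05 m^2
vt = sqrt(2mg/(Cd*rho*A)) = sqrt(2*0.0078*9.81/(0.45 * 1.225 * 6.36173e-05)) = 66.06 m/s

66.06 m/s


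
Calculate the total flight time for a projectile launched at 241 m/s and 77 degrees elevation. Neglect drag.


T = 2*v0*sin(theta)/g = 2*241*sin(77°)/9.81 = 47.87 s

47.87 s


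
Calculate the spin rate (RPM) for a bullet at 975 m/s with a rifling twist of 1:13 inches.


twist_m = 13*0.0254 = 0.3302 m
spin = v/twist = 975/0.3302 = 2952.756 rev/s
RPM = spin*60 = 2952.756*60 ≈ 177165 RPM

177165 RPM


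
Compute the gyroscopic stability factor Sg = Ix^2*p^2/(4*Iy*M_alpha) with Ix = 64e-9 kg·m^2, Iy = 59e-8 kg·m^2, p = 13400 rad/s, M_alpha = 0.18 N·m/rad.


Sg = Ix^2 * p^2 / (4 * Iy * M_alpha) = (64e-9)^2 * 13400^2 / (4 * 59e-8 * 0.18) = 1.731

1.731


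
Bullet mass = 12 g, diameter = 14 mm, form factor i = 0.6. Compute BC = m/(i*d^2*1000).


BC = m/(i*d^2*1000) = 12/(0.6 * 14^2 * 1000) = 0.000102

0.000102


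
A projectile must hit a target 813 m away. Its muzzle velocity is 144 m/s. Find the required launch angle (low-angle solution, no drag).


sin(2*theta) = R*g/v0^2 = 813*9.81/144^2 = 0.384622, theta = arcsin(0.384622)/2 = 11.31°

11.31 degrees


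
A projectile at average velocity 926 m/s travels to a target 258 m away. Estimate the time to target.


t = d/v = 258/926 = 0.2786 s

0.2786 s


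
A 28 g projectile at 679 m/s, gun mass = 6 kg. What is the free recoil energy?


v_r = m_p*v_p/m_gun = 0.028*679/6 = 3.16867 m/s, E_r = 0.5*m_gun*v_r^2 = 0.5*6*3.16867^2 = 30.12 J

30.12 J


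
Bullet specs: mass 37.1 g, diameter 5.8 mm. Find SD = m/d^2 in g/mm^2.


SD = m/d^2 = 37.1/5.8^2 = 1.103 g/mm^2

1.103 g/mm^2


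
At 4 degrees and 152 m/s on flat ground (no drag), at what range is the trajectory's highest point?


R = v0^2*sin(2*theta)/g = 152^2*sin(2*4°)/9.81 = 327.773 m
apex_dist = R/2 = 327.773/2 = 163.9 m

163.9 m


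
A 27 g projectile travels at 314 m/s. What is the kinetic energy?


E = 0.5*m*v^2 = 0.5*0.027*314^2 = 1331 J

1331 J


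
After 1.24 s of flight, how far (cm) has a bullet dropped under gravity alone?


drop = 0.5*g*t^2 = 0.5*9.81*1.24^2 = 7.54193 m ≈ 754.2 cm

754.2 cm


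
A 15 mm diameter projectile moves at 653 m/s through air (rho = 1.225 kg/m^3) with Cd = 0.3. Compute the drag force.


A = pi*(d/2)^2 = pi*(15/2000)^2 = 1.76715e-04 m^2
Fd = 0.5*Cd*rho*A*v^2 = 0.5*0.3*1.225*1.76715e-04*653^2 = 13.85 N

13.85 N


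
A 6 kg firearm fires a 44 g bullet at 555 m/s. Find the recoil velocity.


v_recoil = m_p * v_p / m_gun = 0.044 * 555 / 6 = 4.07 m/s

4.07 m/s


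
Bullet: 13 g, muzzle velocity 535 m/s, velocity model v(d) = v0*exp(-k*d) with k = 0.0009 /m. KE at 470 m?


v = v0*exp(-k*d) = 535*exp(-0.0009*470) = 350.467 m/s
E = 0.5*m*v^2 = 0.5*0.013*350.467^2 = 798.4 J

798.4 J


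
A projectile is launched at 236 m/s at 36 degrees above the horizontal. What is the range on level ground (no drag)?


R = v0^2 * sin(2*theta) / g = 236^2 * sin(2*36°) / 9.81 = 5400 m

5400 m


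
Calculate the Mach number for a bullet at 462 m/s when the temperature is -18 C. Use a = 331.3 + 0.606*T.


a = 331.3 + 0.606*(-18) = 320.392 m/s
M = v/a = 462/320.392 = 1.442

1.442


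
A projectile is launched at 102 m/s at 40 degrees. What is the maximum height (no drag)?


H = (v0*sin(theta))^2 / (2g) = (102*sin(40°))^2 / (2*9.81) = 219.1 m

219.1 m


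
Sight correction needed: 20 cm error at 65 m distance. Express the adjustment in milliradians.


1 mrad subtends 1 cm per 10 m of range, so adj = error_cm / (dist_m / 10) = 20 / (65/10) = 3.077 mrad

3.077 mrad


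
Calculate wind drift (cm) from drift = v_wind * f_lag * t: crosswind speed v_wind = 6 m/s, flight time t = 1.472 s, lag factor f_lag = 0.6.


drift = v_wind * lag * t = 6 * 0.6 * 1.472 = 5.2992 m ≈ 529.9 cm

529.9 cm


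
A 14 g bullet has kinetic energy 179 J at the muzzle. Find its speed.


v = sqrt(2*E/m) = sqrt(2*179/0.014) = 159.9 m/s

159.9 m/s


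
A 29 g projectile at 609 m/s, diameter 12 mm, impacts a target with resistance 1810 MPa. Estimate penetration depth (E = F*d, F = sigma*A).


A = pi*(d/2)^2 = pi*(12/2)^2 = 113.097 mm^2
E = 0.5*m*v^2 = 0.5*0.029*609^2 = 5377.77 J
depth = E/(sigma*A) = 5377.77 J / (1810 MPa * 113.097 mm^2) = 5377.77/(1810 * 113.097) m = 0.0262707 m ≈ 26.27 mm

26.27 mm


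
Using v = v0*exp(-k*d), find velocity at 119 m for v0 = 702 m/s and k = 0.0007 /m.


v = v0*exp(-k*d) = 702*exp(-0.0007*119) = 645.9 m/s

645.9 m/s


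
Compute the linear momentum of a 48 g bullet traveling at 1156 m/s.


p = m*v = 0.048*1156 = 55.49 kg·m/s

55.49 kg·m/s


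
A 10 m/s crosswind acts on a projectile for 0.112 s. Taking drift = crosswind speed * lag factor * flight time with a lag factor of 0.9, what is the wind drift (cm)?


drift = v_wind * lag * t = 10 * 0.9 * 0.112 = 1.008 m ≈ 100.8 cm

100.8 cm


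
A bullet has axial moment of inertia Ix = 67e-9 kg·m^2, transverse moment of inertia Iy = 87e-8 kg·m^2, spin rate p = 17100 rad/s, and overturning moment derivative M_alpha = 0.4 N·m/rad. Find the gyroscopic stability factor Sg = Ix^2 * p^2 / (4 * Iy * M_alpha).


Sg = Ix^2 * p^2 / (4 * Iy * M_alpha) = (67e-9)^2 * 17100^2 / (4 * 87e-8 * 0.4) = 0.943

0.943


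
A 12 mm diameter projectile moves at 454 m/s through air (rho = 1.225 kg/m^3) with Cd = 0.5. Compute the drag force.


A = pi*(d/2)^2 = pi*(12/2000)^2 = 1.13097e-04 m^2
Fd = 0.5*Cd*rho*A*v^2 = 0.5*0.5*1.225*1.13097e-04*454^2 = 7.139 N

7.139 N


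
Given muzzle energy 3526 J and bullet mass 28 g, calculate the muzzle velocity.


v = sqrt(2*E/m) = sqrt(2*3526/0.028) = 501.9 m/s

501.9 m/s


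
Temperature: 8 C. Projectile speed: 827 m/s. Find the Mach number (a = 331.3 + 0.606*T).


a = 331.3 + 0.606*(8) = 336.148 m/s
M = v/a = 827/336.148 = 2.46

2.46


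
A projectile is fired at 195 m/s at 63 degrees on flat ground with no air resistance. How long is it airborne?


T = 2*v0*sin(theta)/g = 2*195*sin(63°)/9.81 = 35.42 s

35.42 s


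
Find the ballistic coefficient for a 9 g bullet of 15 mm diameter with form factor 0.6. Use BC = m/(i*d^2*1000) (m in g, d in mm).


BC = m/(i*d^2*1000) = 9/(0.6 * 15^2 * 1000) = 6.667e-05

6.667e-05


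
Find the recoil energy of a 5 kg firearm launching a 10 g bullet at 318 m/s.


v_r = m_p*v_p/m_gun = 0.01*318/5 = 0.636 m/s, E_r = 0.5*m_gun*v_r^2 = 0.5*5*0.636^2 = 1.011 J

1.011 J


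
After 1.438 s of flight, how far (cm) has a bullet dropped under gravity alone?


drop = 0.5*g*t^2 = 0.5*9.81*1.438^2 = 10.1428 m ≈ 1014 cm

1014 cm


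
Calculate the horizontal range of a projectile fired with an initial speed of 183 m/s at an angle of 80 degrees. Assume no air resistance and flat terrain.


R = v0^2 * sin(2*theta) / g = 183^2 * sin(2*80°) / 9.81 = 1168 m

1168 m


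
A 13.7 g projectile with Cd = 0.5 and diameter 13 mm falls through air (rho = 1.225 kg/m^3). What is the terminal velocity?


A = pi*(d/2)^2 = pi*(13/2000)^2 = 1.32732e-04 m^2
vt = sqrt(2mg/(Cd*rho*A)) = sqrt(2*0.0137*9.81/(0.5 * 1.225 * 1.32732e-04)) = 57.5 m/s

57.5 m/s


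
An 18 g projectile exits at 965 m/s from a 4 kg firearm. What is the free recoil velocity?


v_recoil = m_p * v_p / m_gun = 0.018 * 965 / 4 = 4.342 m/s

4.342 m/s


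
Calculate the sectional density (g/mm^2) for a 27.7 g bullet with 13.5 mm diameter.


SD = m/d^2 = 27.7/13.5^2 = 0.152 g/mm^2

0.152 g/mm^2


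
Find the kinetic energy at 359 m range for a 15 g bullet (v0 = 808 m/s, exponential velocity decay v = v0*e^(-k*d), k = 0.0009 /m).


v = v0*exp(-k*d) = 808*exp(-0.0009*359) = 584.912 m/s
E = 0.5*m*v^2 = 0.5*0.015*584.912^2 = 2566 J

2566 J


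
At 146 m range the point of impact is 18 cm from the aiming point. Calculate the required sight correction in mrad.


1 mrad subtends 1 cm per 10 m of range, so adj = error_cm / (dist_m / 10) = 18 / (146/10) = 1.233 mrad

1.233 mrad


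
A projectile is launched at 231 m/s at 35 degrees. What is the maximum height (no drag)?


H = (v0*sin(theta))^2 / (2g) = (231*sin(35°))^2 / (2*9.81) = 894.8 m

894.8 m


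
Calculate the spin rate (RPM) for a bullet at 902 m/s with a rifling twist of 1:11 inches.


twist_m = 11*0.0254 = 0.2794 m
spin = v/twist = 902/0.2794 = 3228.346 rev/s
RPM = spin*60 = 3228.346*60 ≈ 193701 RPM

193701 RPM


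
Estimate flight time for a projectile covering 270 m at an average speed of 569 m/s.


t = d/v = 270/569 = 0.4745 s

0.4745 s


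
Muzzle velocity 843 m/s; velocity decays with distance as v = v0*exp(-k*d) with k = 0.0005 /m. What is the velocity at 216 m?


v = v0*exp(-k*d) = 843*exp(-0.0005*216) = 756.7 m/s

756.7 m/s


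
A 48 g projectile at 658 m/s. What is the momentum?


p = m*v = 0.048*658 = 31.58 kg·m/s

31.58 kg·m/s


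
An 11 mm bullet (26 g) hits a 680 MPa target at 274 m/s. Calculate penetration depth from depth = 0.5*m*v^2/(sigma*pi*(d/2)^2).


A = pi*(d/2)^2 = pi*(11/2)^2 = 95.0332 mm^2
E = 0.5*m*v^2 = 0.5*0.026*274^2 = 975.988 J
depth = E/(sigma*A) = 975.988 J / (680 MPa * 95.0332 mm^2) = 975.988/(680 * 95.0332) m = 0.0151029 m ≈ 15.1 mm

15.1 mm


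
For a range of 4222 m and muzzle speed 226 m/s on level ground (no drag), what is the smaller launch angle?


sin(2*theta) = R*g/v0^2 = 4222*9.81/226^2 = 0.810906, theta = arcsin(0.810906)/2 = 27.09°

27.09 degrees


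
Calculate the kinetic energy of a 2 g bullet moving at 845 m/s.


E = 0.5*m*v^2 = 0.5*0.002*845^2 = 714 J

714 J


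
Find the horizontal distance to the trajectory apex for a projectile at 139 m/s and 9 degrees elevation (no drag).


R = v0^2*sin(2*theta)/g = 139^2*sin(2*9°)/9.81 = 608.615 m
apex_dist = R/2 = 608.615/2 = 304.3 m

304.3 m


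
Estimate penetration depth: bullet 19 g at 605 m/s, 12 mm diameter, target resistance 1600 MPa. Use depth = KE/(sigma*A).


A = pi*(d/2)^2 = pi*(12/2)^2 = 113.097 mm^2
E = 0.5*m*v^2 = 0.5*0.019*605^2 = 3477.24 J
depth = E/(sigma*A) = 3477.24 J / (1600 MPa * 113.097 mm^2) = 3477.24/(1600 * 113.097) m = 0.019216 m ≈ 19.22 mm

19.22 mm


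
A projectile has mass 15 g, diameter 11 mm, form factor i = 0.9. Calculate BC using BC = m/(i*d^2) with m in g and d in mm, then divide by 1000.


BC = m/(i*d^2*1000) = 15/(0.9 * 11^2 * 1000) = 0.0001377

0.0001377


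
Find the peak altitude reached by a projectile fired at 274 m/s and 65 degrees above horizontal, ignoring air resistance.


H = (v0*sin(theta))^2 / (2g) = (274*sin(65°))^2 / (2*9.81) = 3143 m

3143 m


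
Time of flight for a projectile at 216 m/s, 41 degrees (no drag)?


T = 2*v0*sin(theta)/g = 2*216*sin(41°)/9.81 = 28.89 s

28.89 s


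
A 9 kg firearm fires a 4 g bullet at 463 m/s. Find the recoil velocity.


v_recoil = m_p * v_p / m_gun = 0.004 * 463 / 9 = 0.2058 m/s

0.2058 m/s


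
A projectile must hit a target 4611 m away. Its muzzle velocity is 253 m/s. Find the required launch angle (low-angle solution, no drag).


sin(2*theta) = R*g/v0^2 = 4611*9.81/253^2 = 0.70668, theta = arcsin(0.70668)/2 = 22.48°

22.48 degrees


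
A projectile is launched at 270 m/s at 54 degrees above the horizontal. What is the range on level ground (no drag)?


R = v0^2 * sin(2*theta) / g = 270^2 * sin(2*54°) / 9.81 = 7067 m

7067 m


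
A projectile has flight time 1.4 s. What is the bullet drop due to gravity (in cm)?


drop = 0.5*g*t^2 = 0.5*9.81*1.4^2 = 9.6138 m ≈ 961.4 cm

961.4 cm


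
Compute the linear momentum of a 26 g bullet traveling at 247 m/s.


p = m*v = 0.026*247 = 6.422 kg·m/s

6.422 kg·m/s


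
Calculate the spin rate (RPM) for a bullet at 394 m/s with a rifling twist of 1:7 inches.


twist_m = 7*0.0254 = 0.1778 m
spin = v/twist = 394/0.1778 = 2215.973 rev/s
RPM = spin*60 = 2215.973*60 ≈ 132958 RPM

132958 RPM


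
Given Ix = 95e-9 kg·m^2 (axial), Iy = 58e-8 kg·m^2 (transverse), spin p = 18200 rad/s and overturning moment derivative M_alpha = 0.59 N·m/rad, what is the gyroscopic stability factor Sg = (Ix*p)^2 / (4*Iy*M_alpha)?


Sg = Ix^2 * p^2 / (4 * Iy * M_alpha) = (95e-9)^2 * 18200^2 / (4 * 58e-8 * 0.59) = 2.184

2.184


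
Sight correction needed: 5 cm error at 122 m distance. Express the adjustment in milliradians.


1 mrad subtends 1 cm per 10 m of range, so adj = error_cm / (dist_m / 10) = 5 / (122/10) = 0.4098 mrad

0.4098 mrad


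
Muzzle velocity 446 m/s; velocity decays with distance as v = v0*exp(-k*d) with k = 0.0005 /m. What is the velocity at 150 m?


v = v0*exp(-k*d) = 446*exp(-0.0005*150) = 413.8 m/s

413.8 m/s


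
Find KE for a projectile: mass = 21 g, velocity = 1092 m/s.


E = 0.5*m*v^2 = 0.5*0.021*1092^2 = 12521 J

12521 J


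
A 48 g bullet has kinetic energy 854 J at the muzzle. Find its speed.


v = sqrt(2*E/m) = sqrt(2*854/0.048) = 188.6 m/s

188.6 m/s


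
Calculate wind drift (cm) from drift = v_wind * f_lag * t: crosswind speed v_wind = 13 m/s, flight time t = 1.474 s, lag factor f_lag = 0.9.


drift = v_wind * lag * t = 13 * 0.9 * 1.474 = 17.2458 m ≈ 1725 cm

1725 cm


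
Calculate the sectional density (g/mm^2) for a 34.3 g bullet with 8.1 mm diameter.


SD = m/d^2 = 34.3/8.1^2 = 0.5228 g/mm^2

0.5228 g/mm^2


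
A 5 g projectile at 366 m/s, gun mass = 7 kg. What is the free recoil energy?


v_r = m_p*v_p/m_gun = 0.005*366/7 = 0.261429 m/s, E_r = 0.5*m_gun*v_r^2 = 0.5*7*0.261429^2 = 0.2392 J

0.2392 J


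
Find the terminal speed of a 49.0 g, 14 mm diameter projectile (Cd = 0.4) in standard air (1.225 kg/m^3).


A = pi*(d/2)^2 = pi*(14/2000)^2 = 1.53938e-04 m^2
vt = sqrt(2mg/(Cd*rho*A)) = sqrt(2*0.049*9.81/(0.4 * 1.225 * 1.53938e-04)) = 112.9 m/s

112.9 m/s


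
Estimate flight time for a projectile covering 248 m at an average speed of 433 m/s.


t = d/v = 248/433 = 0.5727 s

0.5727 s


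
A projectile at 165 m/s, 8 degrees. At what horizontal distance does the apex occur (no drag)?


R = v0^2*sin(2*theta)/g = 165^2*sin(2*8°)/9.81 = 764.957 m
apex_dist = R/2 = 764.957/2 = 382.5 m

382.5 m


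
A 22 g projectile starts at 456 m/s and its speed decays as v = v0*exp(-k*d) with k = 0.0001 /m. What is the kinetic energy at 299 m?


v = v0*exp(-k*d) = 456*exp(-0.0001*299) = 442.567 m/s
E = 0.5*m*v^2 = 0.5*0.022*442.567^2 = 2155 J

2155 J


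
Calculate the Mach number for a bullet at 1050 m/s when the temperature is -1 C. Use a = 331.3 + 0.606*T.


a = 331.3 + 0.606*(-1) = 330.694 m/s
M = v/a = 1050/330.694 = 3.175

3.175


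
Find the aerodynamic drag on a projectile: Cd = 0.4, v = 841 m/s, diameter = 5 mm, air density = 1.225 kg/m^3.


A = pi*(d/2)^2 = pi*(5/2000)^2 = 1.96350e-05 m^2
Fd = 0.5*Cd*rho*A*v^2 = 0.5*0.4*1.225*1.96350e-05*841^2 = 3.402 N

3.402 N


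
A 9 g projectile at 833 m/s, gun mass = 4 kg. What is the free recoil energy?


v_r = m_p*v_p/m_gun = 0.009*833/4 = 1.87425 m/s, E_r = 0.5*m_gun*v_r^2 = 0.5*4*1.87425^2 = 7.026 J

7.026 J


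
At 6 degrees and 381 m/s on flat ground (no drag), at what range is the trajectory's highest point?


R = v0^2*sin(2*theta)/g = 381^2*sin(2*6°)/9.81 = 3076.52 m
apex_dist = R/2 = 3076.52/2 = 1538 m

1538 m


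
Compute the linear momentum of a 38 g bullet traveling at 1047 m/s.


p = m*v = 0.038*1047 = 39.79 kg·m/s

39.79 kg·m/s


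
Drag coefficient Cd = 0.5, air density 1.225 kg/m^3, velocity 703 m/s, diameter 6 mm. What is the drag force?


A = pi*(d/2)^2 = pi*(6/2000)^2 = 2.82743e-05 m^2
Fd = 0.5*Cd*rho*A*v^2 = 0.5*0.5*1.225*2.82743e-05*703^2 = 4.279 N

4.279 N


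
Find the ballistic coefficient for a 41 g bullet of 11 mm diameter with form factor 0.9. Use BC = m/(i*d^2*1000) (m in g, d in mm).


BC = m/(i*d^2*1000) = 41/(0.9 * 11^2 * 1000) = 0.0003765

0.0003765


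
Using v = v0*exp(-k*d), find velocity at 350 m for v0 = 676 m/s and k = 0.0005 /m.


v = v0*exp(-k*d) = 676*exp(-0.0005*350) = 567.5 m/s

567.5 m/s


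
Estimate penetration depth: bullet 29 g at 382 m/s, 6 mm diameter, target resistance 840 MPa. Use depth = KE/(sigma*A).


A = pi*(d/2)^2 = pi*(6/2)^2 = 28.2743 mm^2
E = 0.5*m*v^2 = 0.5*0.029*382^2 = 2115.9 J
depth = E/(sigma*A) = 2115.9 J / (840 MPa * 28.2743 mm^2) = 2115.9/(840 * 28.2743) m = 0.0890888 m ≈ 89.09 mm

89.09 mm


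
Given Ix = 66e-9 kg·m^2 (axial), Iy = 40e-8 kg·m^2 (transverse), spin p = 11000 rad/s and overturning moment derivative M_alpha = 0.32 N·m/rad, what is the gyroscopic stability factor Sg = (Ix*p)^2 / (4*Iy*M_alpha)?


Sg = Ix^2 * p^2 / (4 * Iy * M_alpha) = (66e-9)^2 * 11000^2 / (4 * 40e-8 * 0.32) = 1.029

1.029


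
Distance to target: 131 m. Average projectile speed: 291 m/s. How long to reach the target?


t = d/v = 131/291 = 0.4502 s

0.4502 s


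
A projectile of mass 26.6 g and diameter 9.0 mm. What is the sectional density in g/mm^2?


SD = m/d^2 = 26.6/9.0^2 = 0.3284 g/mm^2

0.3284 g/mm^2


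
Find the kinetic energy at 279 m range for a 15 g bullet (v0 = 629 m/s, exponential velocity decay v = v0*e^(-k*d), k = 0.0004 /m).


v = v0*exp(-k*d) = 629*exp(-0.0004*279) = 562.579 m/s
E = 0.5*m*v^2 = 0.5*0.015*562.579^2 = 2374 J

2374 J


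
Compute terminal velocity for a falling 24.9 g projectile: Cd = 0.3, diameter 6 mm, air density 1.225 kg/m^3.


A = pi*(d/2)^2 = pi*(6/2000)^2 = 2.82743e-05 m^2
vt = sqrt(2mg/(Cd*rho*A)) = sqrt(2*0.0249*9.81/(0.3 * 1.225 * 2.82743e-05)) = 216.8 m/s

216.8 m/s


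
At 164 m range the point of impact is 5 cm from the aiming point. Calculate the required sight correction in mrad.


1 mrad subtends 1 cm per 10 m of range, so adj = error_cm / (dist_m / 10) = 5 / (164/10) = 0.3049 mrad

0.3049 mrad


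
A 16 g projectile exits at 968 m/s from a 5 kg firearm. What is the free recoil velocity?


v_recoil = m_p * v_p / m_gun = 0.016 * 968 / 5 = 3.098 m/s

3.098 m/s


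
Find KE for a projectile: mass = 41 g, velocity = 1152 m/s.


E = 0.5*m*v^2 = 0.5*0.041*1152^2 = 27206 J

27206 J


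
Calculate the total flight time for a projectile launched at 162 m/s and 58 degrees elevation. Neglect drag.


T = 2*v0*sin(theta)/g = 2*162*sin(58°)/9.81 = 28.01 s

28.01 s


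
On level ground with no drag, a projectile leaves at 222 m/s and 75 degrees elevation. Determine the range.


R = v0^2 * sin(2*theta) / g = 222^2 * sin(2*75°) / 9.81 = 2512 m

2512 m


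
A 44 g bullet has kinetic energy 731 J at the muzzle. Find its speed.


v = sqrt(2*E/m) = sqrt(2*731/0.044) = 182.3 m/s

182.3 m/s


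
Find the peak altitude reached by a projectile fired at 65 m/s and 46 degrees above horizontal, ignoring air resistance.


H = (v0*sin(theta))^2 / (2g) = (65*sin(46°))^2 / (2*9.81) = 111.4 m

111.4 m


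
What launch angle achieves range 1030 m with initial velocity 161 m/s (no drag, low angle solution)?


sin(2*theta) = R*g/v0^2 = 1030*9.81/161^2 = 0.389811, theta = arcsin(0.389811)/2 = 11.47°

11.47 degrees


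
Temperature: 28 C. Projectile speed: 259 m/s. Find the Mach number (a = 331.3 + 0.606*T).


a = 331.3 + 0.606*(28) = 348.268 m/s
M = v/a = 259/348.268 = 0.7437

0.7437


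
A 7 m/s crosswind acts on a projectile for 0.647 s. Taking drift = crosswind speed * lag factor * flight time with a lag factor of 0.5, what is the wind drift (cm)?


drift = v_wind * lag * t = 7 * 0.5 * 0.647 = 2.2645 m ≈ 226.4 cm

226.4 cm


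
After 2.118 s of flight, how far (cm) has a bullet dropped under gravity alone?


drop = 0.5*g*t^2 = 0.5*9.81*2.118^2 = 22.0035 m ≈ 2200 cm

2200 cm


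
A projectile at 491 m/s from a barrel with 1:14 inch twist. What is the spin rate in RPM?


twist_m = 14*0.0254 = 0.3556 m
spin = v/twist = 491/0.3556 = 1380.765 rev/s
RPM = spin*60 = 1380.765*60 ≈ 82846 RPM

82846 RPM


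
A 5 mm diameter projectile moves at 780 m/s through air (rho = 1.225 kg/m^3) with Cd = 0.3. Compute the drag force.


A = pi*(d/2)^2 = pi*(5/2000)^2 = 1.96350e-05 m^2
Fd = 0.5*Cd*rho*A*v^2 = 0.5*0.3*1.225*1.96350e-05*780^2 = 2.195 N

2.195 N


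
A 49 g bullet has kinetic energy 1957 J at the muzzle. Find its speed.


v = sqrt(2*E/m) = sqrt(2*1957/0.049) = 282.6 m/s

282.6 m/s


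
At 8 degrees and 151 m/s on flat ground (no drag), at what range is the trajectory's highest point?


R = v0^2*sin(2*theta)/g = 151^2*sin(2*8°)/9.81 = 640.653 m
apex_dist = R/2 = 640.653/2 = 320.3 m

320.3 m


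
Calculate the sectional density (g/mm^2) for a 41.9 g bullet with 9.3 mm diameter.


SD = m/d^2 = 41.9/9.3^2 = 0.4844 g/mm^2

0.4844 g/mm^2


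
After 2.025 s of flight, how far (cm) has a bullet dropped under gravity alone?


drop = 0.5*g*t^2 = 0.5*9.81*2.025^2 = 20.1136 m ≈ 2011 cm

2011 cm


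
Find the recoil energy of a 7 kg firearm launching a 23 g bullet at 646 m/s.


v_r = m_p*v_p/m_gun = 0.023*646/7 = 2.12257 m/s, E_r = 0.5*m_gun*v_r^2 = 0.5*7*2.12257^2 = 15.77 J

15.77 J


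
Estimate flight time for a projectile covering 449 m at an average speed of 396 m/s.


t = d/v = 449/396 = 1.134 s

1.134 s


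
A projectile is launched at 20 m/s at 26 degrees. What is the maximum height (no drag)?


H = (v0*sin(theta))^2 / (2g) = (20*sin(26°))^2 / (2*9.81) = 3.918 m

3.918 m


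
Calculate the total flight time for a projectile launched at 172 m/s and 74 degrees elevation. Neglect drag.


T = 2*v0*sin(theta)/g = 2*172*sin(74°)/9.81 = 33.71 s

33.71 s


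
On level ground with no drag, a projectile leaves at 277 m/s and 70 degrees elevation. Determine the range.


R = v0^2 * sin(2*theta) / g = 277^2 * sin(2*70°) / 9.81 = 5028 m

5028 m


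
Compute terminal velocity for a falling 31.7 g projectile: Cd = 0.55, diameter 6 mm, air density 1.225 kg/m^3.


A = pi*(d/2)^2 = pi*(6/2000)^2 = 2.82743e-05 m^2
vt = sqrt(2mg/(Cd*rho*A)) = sqrt(2*0.0317*9.81/(0.55 * 1.225 * 2.82743e-05)) = 180.7 m/s

180.7 m/s


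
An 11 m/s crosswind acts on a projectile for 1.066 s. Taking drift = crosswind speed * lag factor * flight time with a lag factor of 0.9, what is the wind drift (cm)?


drift = v_wind * lag * t = 11 * 0.9 * 1.066 = 10.5534 m ≈ 1055 cm

1055 cm


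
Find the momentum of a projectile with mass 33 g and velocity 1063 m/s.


p = m*v = 0.033*1063 = 35.08 kg·m/s

35.08 kg·m/s


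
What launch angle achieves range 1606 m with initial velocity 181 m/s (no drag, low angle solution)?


sin(2*theta) = R*g/v0^2 = 1606*9.81/181^2 = 0.480903, theta = arcsin(0.480903)/2 = 14.37°

14.37 degrees


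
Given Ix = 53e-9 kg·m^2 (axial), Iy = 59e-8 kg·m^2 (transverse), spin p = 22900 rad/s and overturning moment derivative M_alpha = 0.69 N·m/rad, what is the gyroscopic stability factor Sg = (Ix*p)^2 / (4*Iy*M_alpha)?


Sg = Ix^2 * p^2 / (4 * Iy * M_alpha) = (53e-9)^2 * 22900^2 / (4 * 59e-8 * 0.69) = 0.9046

0.9046


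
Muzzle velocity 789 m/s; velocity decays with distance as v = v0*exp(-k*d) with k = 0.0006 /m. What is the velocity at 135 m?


v = v0*exp(-k*d) = 789*exp(-0.0006*135) = 727.6 m/s

727.6 m/s


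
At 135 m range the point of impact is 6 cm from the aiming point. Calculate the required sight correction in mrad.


1 mrad subtends 1 cm per 10 m of range, so adj = error_cm / (dist_m / 10) = 6 / (135/10) = 0.4444 mrad

0.4444 mrad


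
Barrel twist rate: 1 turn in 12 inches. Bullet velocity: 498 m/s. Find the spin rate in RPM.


twist_m = 12*0.0254 = 0.3048 m
spin = v/twist = 498/0.3048 = 1633.858 rev/s
RPM = spin*60 = 1633.858*60 ≈ 98031 RPM

98031 RPM


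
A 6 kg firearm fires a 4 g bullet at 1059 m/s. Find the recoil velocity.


v_recoil = m_p * v_p / m_gun = 0.004 * 1059 / 6 = 0.706 m/s

0.706 m/s


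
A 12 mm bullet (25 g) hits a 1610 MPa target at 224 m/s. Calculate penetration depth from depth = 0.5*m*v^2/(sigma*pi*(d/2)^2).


A = pi*(d/2)^2 = pi*(12/2)^2 = 113.097 mm^2
E = 0.5*m*v^2 = 0.5*0.025*224^2 = 627.2 J
depth = E/(sigma*A) = 627.2 J / (1610 MPa * 113.097 mm^2) = 627.2/(1610 * 113.097) m = 0.00344451 m ≈ 3.445 mm

3.445 mm


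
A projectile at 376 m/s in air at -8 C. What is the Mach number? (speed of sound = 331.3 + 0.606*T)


a = 331.3 + 0.606*(-8) = 326.452 m/s
M = v/a = 376/326.452 = 1.152

1.152


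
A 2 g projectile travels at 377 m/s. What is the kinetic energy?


E = 0.5*m*v^2 = 0.5*0.002*377^2 = 142.1 J

142.1 J


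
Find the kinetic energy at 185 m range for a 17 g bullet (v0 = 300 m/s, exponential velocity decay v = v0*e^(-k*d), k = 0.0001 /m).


v = v0*exp(-k*d) = 300*exp(-0.0001*185) = 294.501 m/s
E = 0.5*m*v^2 = 0.5*0.017*294.501^2 = 737.2 J

737.2 J


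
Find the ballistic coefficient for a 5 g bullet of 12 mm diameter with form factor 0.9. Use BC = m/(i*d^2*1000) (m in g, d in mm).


BC = m/(i*d^2*1000) = 5/(0.9 * 12^2 * 1000) = 3.858e-05

3.858e-05


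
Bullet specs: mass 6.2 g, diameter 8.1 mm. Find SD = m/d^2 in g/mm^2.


SD = m/d^2 = 6.2/8.1^2 = 0.0945 g/mm^2

0.0945 g/mm^2


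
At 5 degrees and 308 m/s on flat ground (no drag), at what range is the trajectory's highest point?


R = v0^2*sin(2*theta)/g = 308^2*sin(2*5°)/9.81 = 1679.2 m
apex_dist = R/2 = 1679.2/2 = 839.6 m

839.6 m


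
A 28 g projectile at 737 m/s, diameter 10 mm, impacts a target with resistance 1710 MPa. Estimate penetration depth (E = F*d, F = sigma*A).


A = pi*(d/2)^2 = pi*(10/2)^2 = 78.5398 mm^2
E = 0.5*m*v^2 = 0.5*0.028*737^2 = 7604.37 J
depth = E/(sigma*A) = 7604.37 J / (1710 MPa * 78.5398 mm^2) = 7604.37/(1710 * 78.5398) m = 0.0566209 m ≈ 56.62 mm

56.62 mm


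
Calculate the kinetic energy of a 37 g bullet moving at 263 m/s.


E = 0.5*m*v^2 = 0.5*0.037*263^2 = 1280 J

1280 J


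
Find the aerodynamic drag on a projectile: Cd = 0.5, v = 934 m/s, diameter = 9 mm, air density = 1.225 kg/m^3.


A = pi*(d/2)^2 = pi*(9/2000)^2 = 6.36173e-05 m^2
Fd = 0.5*Cd*rho*A*v^2 = 0.5*0.5*1.225*6.36173e-05*934^2 = 17 N

17 N


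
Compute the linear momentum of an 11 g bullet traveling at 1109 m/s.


p = m*v = 0.011*1109 = 12.2 kg·m/s

12.2 kg·m/s


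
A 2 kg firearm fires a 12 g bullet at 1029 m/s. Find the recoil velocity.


v_recoil = m_p * v_p / m_gun = 0.012 * 1029 / 2 = 6.174 m/s

6.174 m/s


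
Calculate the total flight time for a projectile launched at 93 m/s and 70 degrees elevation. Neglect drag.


T = 2*v0*sin(theta)/g = 2*93*sin(70°)/9.81 = 17.82 s

17.82 s


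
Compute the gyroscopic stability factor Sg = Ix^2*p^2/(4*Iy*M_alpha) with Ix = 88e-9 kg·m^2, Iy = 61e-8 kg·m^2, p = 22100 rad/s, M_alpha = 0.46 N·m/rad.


Sg = Ix^2 * p^2 / (4 * Iy * M_alpha) = (88e-9)^2 * 22100^2 / (4 * 61e-8 * 0.46) = 3.37

3.37


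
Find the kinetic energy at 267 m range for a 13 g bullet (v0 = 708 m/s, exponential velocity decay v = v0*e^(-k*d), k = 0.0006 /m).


v = v0*exp(-k*d) = 708*exp(-0.0006*267) = 603.197 m/s
E = 0.5*m*v^2 = 0.5*0.013*603.197^2 = 2365 J

2365 J


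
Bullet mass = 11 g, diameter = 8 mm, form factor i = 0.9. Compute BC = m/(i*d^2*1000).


BC = m/(i*d^2*1000) = 11/(0.9 * 8^2 * 1000) = 0.000191

0.000191


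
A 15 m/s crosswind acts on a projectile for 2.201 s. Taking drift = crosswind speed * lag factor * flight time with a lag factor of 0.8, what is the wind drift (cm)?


drift = v_wind * lag * t = 15 * 0.8 * 2.201 = 26.412 m ≈ 2641 cm

2641 cm


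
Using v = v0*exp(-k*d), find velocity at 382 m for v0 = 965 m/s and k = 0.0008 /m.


v = v0*exp(-k*d) = 965*exp(-0.0008*382) = 710.9 m/s

710.9 m/s


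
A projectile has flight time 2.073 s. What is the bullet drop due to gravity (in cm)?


drop = 0.5*g*t^2 = 0.5*9.81*2.073^2 = 21.0784 m ≈ 2108 cm

2108 cm


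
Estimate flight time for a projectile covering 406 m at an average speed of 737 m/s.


t = d/v = 406/737 = 0.5509 s

0.5509 s


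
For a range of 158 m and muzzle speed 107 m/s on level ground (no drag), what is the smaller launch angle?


sin(2*theta) = R*g/v0^2 = 158*9.81/107^2 = 0.135381, theta = arcsin(0.135381)/2 = 3.89°

3.89 degrees


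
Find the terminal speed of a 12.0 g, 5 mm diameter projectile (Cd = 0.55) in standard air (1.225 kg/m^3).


A = pi*(d/2)^2 = pi*(5/2000)^2 = 1.96350e-05 m^2
vt = sqrt(2mg/(Cd*rho*A)) = sqrt(2*0.012*9.81/(0.55 * 1.225 * 1.96350e-05)) = 133.4 m/s

133.4 m/s


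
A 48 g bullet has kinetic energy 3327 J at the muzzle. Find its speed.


v = sqrt(2*E/m) = sqrt(2*3327/0.048) = 372.3 m/s

372.3 m/s


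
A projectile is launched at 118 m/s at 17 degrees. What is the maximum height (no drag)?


H = (v0*sin(theta))^2 / (2g) = (118*sin(17°))^2 / (2*9.81) = 60.66 m

60.66 m


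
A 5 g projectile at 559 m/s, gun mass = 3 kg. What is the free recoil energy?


v_r = m_p*v_p/m_gun = 0.005*559/3 = 0.931667 m/s, E_r = 0.5*m_gun*v_r^2 = 0.5*3*0.931667^2 = 1.302 J

1.302 J


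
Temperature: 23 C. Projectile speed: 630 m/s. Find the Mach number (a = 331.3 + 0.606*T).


a = 331.3 + 0.606*(23) = 345.238 m/s
M = v/a = 630/345.238 = 1.825

1.825


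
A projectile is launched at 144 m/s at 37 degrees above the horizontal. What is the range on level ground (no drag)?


R = v0^2 * sin(2*theta) / g = 144^2 * sin(2*37°) / 9.81 = 2032 m

2032 m


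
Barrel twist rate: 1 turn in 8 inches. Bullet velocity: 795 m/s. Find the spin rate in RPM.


twist_m = 8*0.0254 = 0.2032 m
spin = v/twist = 795/0.2032 = 3912.402 rev/s
RPM = spin*60 = 3912.402*60 ≈ 234744 RPM

234744 RPM


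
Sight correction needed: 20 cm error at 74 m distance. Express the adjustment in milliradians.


1 mrad subtends 1 cm per 10 m of range, so adj = error_cm / (dist_m / 10) = 20 / (74/10) = 2.703 mrad

2.703 mrad


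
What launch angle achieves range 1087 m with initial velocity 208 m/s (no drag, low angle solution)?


sin(2*theta) = R*g/v0^2 = 1087*9.81/208^2 = 0.246474, theta = arcsin(0.246474)/2 = 7.134°

7.134 degrees


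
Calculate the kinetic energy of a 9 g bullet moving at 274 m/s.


E = 0.5*m*v^2 = 0.5*0.009*274^2 = 337.8 J

337.8 J


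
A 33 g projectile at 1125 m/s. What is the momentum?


p = m*v = 0.033*1125 = 37.12 kg·m/s

37.12 kg·m/s


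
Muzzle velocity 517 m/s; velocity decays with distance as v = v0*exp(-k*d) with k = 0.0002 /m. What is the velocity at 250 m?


v = v0*exp(-k*d) = 517*exp(-0.0002*250) = 491.8 m/s

491.8 m/s


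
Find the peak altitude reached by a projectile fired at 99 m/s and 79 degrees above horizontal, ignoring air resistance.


H = (v0*sin(theta))^2 / (2g) = (99*sin(79°))^2 / (2*9.81) = 481.4 m

481.4 m


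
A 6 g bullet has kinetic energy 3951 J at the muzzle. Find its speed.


v = sqrt(2*E/m) = sqrt(2*3951/0.006) = 1148 m/s

1148 m/s


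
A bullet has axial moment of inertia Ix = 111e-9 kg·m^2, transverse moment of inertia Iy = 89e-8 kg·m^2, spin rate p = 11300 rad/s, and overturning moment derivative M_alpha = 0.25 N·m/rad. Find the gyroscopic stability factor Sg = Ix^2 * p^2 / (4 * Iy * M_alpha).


Sg = Ix^2 * p^2 / (4 * Iy * M_alpha) = (111e-9)^2 * 11300^2 / (4 * 89e-8 * 0.25) = 1.768

1.768


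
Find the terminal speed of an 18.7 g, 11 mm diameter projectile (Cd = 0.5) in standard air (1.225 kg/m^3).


A = pi*(d/2)^2 = pi*(11/2000)^2 = 9.50332e-05 m^2
vt = sqrt(2mg/(Cd*rho*A)) = sqrt(2*0.0187*9.81/(0.5 * 1.225 * 9.50332e-05)) = 79.39 m/s

79.39 m/s


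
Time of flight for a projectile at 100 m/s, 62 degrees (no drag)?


T = 2*v0*sin(theta)/g = 2*100*sin(62°)/9.81 = 18 s

18 s


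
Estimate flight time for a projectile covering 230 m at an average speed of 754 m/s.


t = d/v = 230/754 = 0.305 s

0.305 s


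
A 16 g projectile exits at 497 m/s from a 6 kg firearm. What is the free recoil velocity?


v_recoil = m_p * v_p / m_gun = 0.016 * 497 / 6 = 1.325 m/s

1.325 m/s


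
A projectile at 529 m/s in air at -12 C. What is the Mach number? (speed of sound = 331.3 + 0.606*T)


a = 331.3 + 0.606*(-12) = 324.028 m/s
M = v/a = 529/324.028 = 1.633

1.633


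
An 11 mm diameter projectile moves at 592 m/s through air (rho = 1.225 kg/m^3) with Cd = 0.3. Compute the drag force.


A = pi*(d/2)^2 = pi*(11/2000)^2 = 9.50332e-05 m^2
Fd = 0.5*Cd*rho*A*v^2 = 0.5*0.3*1.225*9.50332e-05*592^2 = 6.12 N

6.12 N


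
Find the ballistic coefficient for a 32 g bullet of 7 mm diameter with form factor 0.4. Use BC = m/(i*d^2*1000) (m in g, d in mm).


BC = m/(i*d^2*1000) = 32/(0.4 * 7^2 * 1000) = 0.001633

0.001633


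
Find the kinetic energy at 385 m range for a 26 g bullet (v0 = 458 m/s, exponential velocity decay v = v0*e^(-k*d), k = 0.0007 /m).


v = v0*exp(-k*d) = 458*exp(-0.0007*385) = 349.803 m/s
E = 0.5*m*v^2 = 0.5*0.026*349.803^2 = 1591 J

1591 J


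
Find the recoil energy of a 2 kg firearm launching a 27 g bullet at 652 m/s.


v_r = m_p*v_p/m_gun = 0.027*652/2 = 8.802 m/s, E_r = 0.5*m_gun*v_r^2 = 0.5*2*8.802^2 = 77.48 J

77.48 J


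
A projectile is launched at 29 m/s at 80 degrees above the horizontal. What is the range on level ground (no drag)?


R = v0^2 * sin(2*theta) / g = 29^2 * sin(2*80°) / 9.81 = 29.32 m

29.32 m


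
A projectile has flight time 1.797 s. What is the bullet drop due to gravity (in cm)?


drop = 0.5*g*t^2 = 0.5*9.81*1.797^2 = 15.8393 m ≈ 1584 cm

1584 cm


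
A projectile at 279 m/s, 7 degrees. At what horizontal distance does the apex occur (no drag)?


R = v0^2*sin(2*theta)/g = 279^2*sin(2*7°)/9.81 = 1919.62 m
apex_dist = R/2 = 1919.62/2 = 959.8 m

959.8 m


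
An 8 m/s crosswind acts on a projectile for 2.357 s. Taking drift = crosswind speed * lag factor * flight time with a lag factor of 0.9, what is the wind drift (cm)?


drift = v_wind * lag * t = 8 * 0.9 * 2.357 = 16.9704 m ≈ 1697 cm

1697 cm


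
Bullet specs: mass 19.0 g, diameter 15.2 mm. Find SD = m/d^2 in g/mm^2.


SD = m/d^2 = 19.0/15.2^2 = 0.08224 g/mm^2

0.08224 g/mm^2


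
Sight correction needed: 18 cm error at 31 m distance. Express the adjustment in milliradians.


1 mrad subtends 1 cm per 10 m of range, so adj = error_cm / (dist_m / 10) = 18 / (31/10) = 5.806 mrad

5.806 mrad


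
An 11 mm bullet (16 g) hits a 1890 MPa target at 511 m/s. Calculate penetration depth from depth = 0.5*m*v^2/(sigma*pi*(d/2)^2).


A = pi*(d/2)^2 = pi*(11/2)^2 = 95.0332 mm^2
E = 0.5*m*v^2 = 0.5*0.016*511^2 = 2088.97 J
depth = E/(sigma*A) = 2088.97 J / (1890 MPa * 95.0332 mm^2) = 2088.97/(1890 * 95.0332) m = 0.0116304 m ≈ 11.63 mm

11.63 mm


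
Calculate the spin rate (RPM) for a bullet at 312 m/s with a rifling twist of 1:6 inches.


twist_m = 6*0.0254 = 0.1524 m
spin = v/twist = 312/0.1524 = 2047.244 rev/s
RPM = spin*60 = 2047.244*60 ≈ 122835 RPM

122835 RPM


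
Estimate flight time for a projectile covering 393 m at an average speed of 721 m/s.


t = d/v = 393/721 = 0.5451 s

0.5451 s


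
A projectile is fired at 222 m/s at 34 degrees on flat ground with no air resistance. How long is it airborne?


T = 2*v0*sin(theta)/g = 2*222*sin(34°)/9.81 = 25.31 s

25.31 s


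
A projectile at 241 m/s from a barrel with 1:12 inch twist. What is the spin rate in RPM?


twist_m = 12*0.0254 = 0.3048 m
spin = v/twist = 241/0.3048 = 790.6824 rev/s
RPM = spin*60 = 790.6824*60 ≈ 47441 RPM

47441 RPM


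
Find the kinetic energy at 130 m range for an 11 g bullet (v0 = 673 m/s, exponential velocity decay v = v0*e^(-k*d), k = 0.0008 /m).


v = v0*exp(-k*d) = 673*exp(-0.0008*130) = 606.525 m/s
E = 0.5*m*v^2 = 0.5*0.011*606.525^2 = 2023 J

2023 J


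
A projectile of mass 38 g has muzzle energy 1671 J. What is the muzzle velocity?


v = sqrt(2*E/m) = sqrt(2*1671/0.038) = 296.6 m/s

296.6 m/s


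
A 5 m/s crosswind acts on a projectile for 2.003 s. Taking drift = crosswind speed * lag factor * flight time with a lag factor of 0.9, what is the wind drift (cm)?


drift = v_wind * lag * t = 5 * 0.9 * 2.003 = 9.0135 m ≈ 901.4 cm

901.4 cm


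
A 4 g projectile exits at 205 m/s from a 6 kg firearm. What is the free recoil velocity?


v_recoil = m_p * v_p / m_gun = 0.004 * 205 / 6 = 0.1367 m/s

0.1367 m/s


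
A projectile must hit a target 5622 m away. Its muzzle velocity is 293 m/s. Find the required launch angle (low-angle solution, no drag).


sin(2*theta) = R*g/v0^2 = 5622*9.81/293^2 = 0.642428, theta = arcsin(0.642428)/2 = 19.99°

19.99 degrees


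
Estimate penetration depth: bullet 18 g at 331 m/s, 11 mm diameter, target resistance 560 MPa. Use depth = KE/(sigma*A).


A = pi*(d/2)^2 = pi*(11/2)^2 = 95.0332 mm^2
E = 0.5*m*v^2 = 0.5*0.018*331^2 = 986.049 J
depth = E/(sigma*A) = 986.049 J / (560 MPa * 95.0332 mm^2) = 986.049/(560 * 95.0332) m = 0.0185283 m ≈ 18.53 mm

18.53 mm


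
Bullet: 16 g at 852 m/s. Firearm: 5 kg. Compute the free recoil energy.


v_r = m_p*v_p/m_gun = 0.016*852/5 = 2.7264 m/s, E_r = 0.5*m_gun*v_r^2 = 0.5*5*2.7264^2 = 18.58 J

18.58 J


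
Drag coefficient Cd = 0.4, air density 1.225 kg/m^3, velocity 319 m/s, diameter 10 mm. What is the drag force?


A = pi*(d/2)^2 = pi*(10/2000)^2 = 7.85398e-05 m^2
Fd = 0.5*Cd*rho*A*v^2 = 0.5*0.4*1.225*7.85398e-05*319^2 = 1.958 N

1.958 N


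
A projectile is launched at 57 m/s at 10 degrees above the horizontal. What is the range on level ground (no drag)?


R = v0^2 * sin(2*theta) / g = 57^2 * sin(2*10°) / 9.81 = 113.3 m

113.3 m


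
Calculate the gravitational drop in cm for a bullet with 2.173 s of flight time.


drop = 0.5*g*t^2 = 0.5*9.81*2.173^2 = 23.1611 m ≈ 2316 cm

2316 cm


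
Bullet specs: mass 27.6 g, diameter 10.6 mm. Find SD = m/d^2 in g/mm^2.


SD = m/d^2 = 27.6/10.6^2 = 0.2456 g/mm^2

0.2456 g/mm^2


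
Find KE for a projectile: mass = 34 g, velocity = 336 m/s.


E = 0.5*m*v^2 = 0.5*0.034*336^2 = 1919 J

1919 J


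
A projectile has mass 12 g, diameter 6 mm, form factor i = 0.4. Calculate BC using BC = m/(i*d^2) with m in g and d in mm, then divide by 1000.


BC = m/(i*d^2*1000) = 12/(0.4 * 6^2 * 1000) = 0.0008333

0.0008333


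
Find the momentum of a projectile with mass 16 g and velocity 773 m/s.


p = m*v = 0.016*773 = 12.37 kg·m/s

12.37 kg·m/s


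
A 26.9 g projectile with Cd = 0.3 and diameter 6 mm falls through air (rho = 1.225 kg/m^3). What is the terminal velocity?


A = pi*(d/2)^2 = pi*(6/2000)^2 = 2.82743e-05 m^2
vt = sqrt(2mg/(Cd*rho*A)) = sqrt(2*0.0269*9.81/(0.3 * 1.225 * 2.82743e-05)) = 225.4 m/s

225.4 m/s


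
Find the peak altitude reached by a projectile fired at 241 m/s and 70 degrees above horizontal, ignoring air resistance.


H = (v0*sin(theta))^2 / (2g) = (241*sin(70°))^2 / (2*9.81) = 2614 m

2614 m
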